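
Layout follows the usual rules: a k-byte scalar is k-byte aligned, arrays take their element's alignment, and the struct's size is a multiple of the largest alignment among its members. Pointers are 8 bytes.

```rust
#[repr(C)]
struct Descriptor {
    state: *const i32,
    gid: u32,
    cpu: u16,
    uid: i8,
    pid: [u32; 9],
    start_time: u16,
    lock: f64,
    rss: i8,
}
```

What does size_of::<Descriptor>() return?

72

@0: state [8B, align 8] → 8
@8: gid [4B, align 4] → 12
@12: cpu [2B, align 2] → 14
@14: uid [1B, align 1] → 15
+1 pad (align 4)
@16: pid [36B, align 4] → 52
@52: start_time [2B, align 2] → 54
+2 pad (align 8)
@56: lock [8B, align 8] → 64
@64: rss [1B, align 1] → 65
+7 tail pad (align 8)
size 72, align 8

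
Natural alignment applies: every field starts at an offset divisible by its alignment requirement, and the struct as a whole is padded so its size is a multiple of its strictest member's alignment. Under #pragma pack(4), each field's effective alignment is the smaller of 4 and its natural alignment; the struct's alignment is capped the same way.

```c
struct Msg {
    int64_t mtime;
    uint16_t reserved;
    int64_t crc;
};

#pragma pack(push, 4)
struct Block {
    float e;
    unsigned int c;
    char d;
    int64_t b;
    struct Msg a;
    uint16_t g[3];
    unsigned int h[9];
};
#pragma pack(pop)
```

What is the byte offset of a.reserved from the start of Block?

Msg: mtime at 0 (size 8, align 8) → ends 8; reserved at 8 (size 2, align 2) → ends 10; pad 6 to align 8 for crc; crc at 16 (size 8, align 8) → ends 24; total 24 bytes, alignment 8
e at 0 (size 4, align 4) → ends 4
c at 4 (size 4, align 4) → ends 8
d at 8 (size 1, align 1) → ends 9
pad 3 to align 4 for b
b at 12 (size 8, align 4) → ends 20
a at 20 (size 24, align 4) → ends 44
within Msg: reserved at 8
20 + 8 = 28

28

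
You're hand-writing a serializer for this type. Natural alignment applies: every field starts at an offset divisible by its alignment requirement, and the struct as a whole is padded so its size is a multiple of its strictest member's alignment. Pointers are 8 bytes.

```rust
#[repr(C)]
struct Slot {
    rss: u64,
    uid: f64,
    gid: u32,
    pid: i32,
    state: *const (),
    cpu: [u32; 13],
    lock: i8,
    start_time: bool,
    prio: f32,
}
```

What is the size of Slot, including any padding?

0..8  rss  (8B, 8-aligned)
8..16  uid  (8B, 8-aligned)
16..20  gid  (4B, 4-aligned)
20..24  pid  (4B, 4-aligned)
24..32  state  (8B, 8-aligned)
32..84  cpu  (52B, 4-aligned)
84..85  lock  (1B, 1-aligned)
85..86  start_time  (1B, 1-aligned)
86..88  -- padding (2B)
88..92  prio  (4B, 4-aligned)
92..96  -- tail padding (4B)
sizeof = 96, alignof = 8

96 bytes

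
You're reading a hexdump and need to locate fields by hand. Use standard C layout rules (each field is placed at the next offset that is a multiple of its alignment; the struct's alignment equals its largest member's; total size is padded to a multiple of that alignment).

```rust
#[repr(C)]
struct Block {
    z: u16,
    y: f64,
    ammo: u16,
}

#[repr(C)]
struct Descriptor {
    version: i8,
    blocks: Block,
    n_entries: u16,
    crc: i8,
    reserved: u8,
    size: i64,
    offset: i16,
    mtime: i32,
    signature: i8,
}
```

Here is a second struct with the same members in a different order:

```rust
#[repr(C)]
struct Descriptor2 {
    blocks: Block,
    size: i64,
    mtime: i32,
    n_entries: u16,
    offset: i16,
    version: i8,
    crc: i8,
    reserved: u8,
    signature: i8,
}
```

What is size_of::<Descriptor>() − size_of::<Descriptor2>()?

16

Block: 0..2  z  (2B, 2-aligned); 2..8  -- padding (6B); 8..16  y  (8B, 8-aligned); 16..18  ammo  (2B, 2-aligned); 18..24  -- tail padding (6B); sizeof = 24, alignof = 8
0..1  version  (1B, 1-aligned)
1..8  -- padding (7B)
8..32  blocks  (24B, 8-aligned)
32..34  n_entries  (2B, 2-aligned)
34..35  crc  (1B, 1-aligned)
35..36  reserved  (1B, 1-aligned)
36..40  -- padding (4B)
40..48  size  (8B, 8-aligned)
48..50  offset  (2B, 2-aligned)
50..52  -- padding (2B)
52..56  mtime  (4B, 4-aligned)
56..57  signature  (1B, 1-aligned)
57..64  -- tail padding (7B)
sizeof = 64, alignof = 8
— Descriptor2 —
0..24  blocks  (24B, 8-aligned)
24..32  size  (8B, 8-aligned)
32..36  mtime  (4B, 4-aligned)
36..38  n_entries  (2B, 2-aligned)
38..40  offset  (2B, 2-aligned)
40..41  version  (1B, 1-aligned)
41..42  crc  (1B, 1-aligned)
42..43  reserved  (1B, 1-aligned)
43..44  signature  (1B, 1-aligned)
44..48  -- tail padding (4B)
sizeof = 48, alignof = 8
64 − 48 = 16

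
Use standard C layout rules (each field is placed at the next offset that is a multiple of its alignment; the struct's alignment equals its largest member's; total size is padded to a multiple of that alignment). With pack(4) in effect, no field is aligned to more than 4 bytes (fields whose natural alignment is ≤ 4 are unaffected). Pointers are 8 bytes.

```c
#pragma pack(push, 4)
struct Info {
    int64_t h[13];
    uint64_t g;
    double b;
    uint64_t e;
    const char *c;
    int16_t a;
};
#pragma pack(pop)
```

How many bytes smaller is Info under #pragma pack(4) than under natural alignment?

4

natural layout:
  @0: h [104B, align 8] → 104
  @104: g [8B, align 8] → 112
  @112: b [8B, align 8] → 120
  @120: e [8B, align 8] → 128
  @128: c [8B, align 8] → 136
  @136: a [2B, align 2] → 138
  +6 tail pad (align 8)
  size 144, align 8
packed(4) layout:
  @0: h [104B, align 4] → 104
  @104: g [8B, align 4] → 112
  @112: b [8B, align 4] → 120
  @120: e [8B, align 4] → 128
  @128: c [8B, align 4] → 136
  @136: a [2B, align 2] → 138
  +2 tail pad (align 4)
  size 140, align 4
144 − 140 = 4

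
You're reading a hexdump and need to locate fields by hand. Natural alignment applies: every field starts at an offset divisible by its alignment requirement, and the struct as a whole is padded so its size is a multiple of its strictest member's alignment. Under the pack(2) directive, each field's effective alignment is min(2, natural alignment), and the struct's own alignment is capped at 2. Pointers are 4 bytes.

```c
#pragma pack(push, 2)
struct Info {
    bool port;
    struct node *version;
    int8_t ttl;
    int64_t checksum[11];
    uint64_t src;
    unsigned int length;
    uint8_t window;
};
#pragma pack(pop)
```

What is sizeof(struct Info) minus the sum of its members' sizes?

0..1  port  (1B, 1-aligned)
1..2  -- padding (1B)
2..6  version  (4B, 2-aligned)
6..7  ttl  (1B, 1-aligned)
7..8  -- padding (1B)
8..96  checksum  (88B, 2-aligned)
96..104  src  (8B, 2-aligned)
104..108  length  (4B, 2-aligned)
108..109  window  (1B, 1-aligned)
109..110  -- tail padding (1B)
sizeof = 110, alignof = 2
data bytes 107, size 110 → padding 3

3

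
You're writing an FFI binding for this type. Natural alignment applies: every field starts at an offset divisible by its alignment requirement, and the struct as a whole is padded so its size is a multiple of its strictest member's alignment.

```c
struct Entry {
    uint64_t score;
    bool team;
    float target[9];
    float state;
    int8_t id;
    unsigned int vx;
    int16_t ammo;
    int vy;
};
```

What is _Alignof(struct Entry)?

member alignments: score=8, team=1, target=4, state=4, id=1, vx=4, ammo=2, vy=4
max = 8

8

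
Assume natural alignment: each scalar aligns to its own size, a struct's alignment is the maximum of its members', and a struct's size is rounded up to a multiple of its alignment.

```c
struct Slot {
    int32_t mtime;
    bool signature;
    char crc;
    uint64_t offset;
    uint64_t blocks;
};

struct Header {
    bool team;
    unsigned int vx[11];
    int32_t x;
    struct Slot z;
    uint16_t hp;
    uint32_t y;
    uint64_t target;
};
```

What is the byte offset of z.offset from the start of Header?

Slot: mtime at 0 (size 4, align 4) → ends 4; signature at 4 (size 1, align 1) → ends 5; crc at 5 (size 1, align 1) → ends 6; pad 2 to align 8 for offset; offset at 8 (size 8, align 8) → ends 16; blocks at 16 (size 8, align 8) → ends 24; total 24 bytes, alignment 8
team at 0 (size 1, align 1) → ends 1
pad 3 to align 4 for vx
vx at 4 (size 44, align 4) → ends 48
x at 48 (size 4, align 4) → ends 52
pad 4 to align 8 for z
z at 56 (size 24, align 8) → ends 80
within Slot: offset at 8
56 + 8 = 64

64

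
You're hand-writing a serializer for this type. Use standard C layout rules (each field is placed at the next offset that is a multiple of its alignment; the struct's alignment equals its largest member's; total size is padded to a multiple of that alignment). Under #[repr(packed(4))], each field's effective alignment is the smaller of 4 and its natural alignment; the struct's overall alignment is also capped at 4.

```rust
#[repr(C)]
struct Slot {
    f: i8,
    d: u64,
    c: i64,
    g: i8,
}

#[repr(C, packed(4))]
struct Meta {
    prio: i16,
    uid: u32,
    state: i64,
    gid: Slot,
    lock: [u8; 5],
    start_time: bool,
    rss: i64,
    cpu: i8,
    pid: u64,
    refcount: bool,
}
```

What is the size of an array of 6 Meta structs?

Slot: 0..1  f  (1B, 1-aligned); 1..8  -- padding (7B); 8..16  d  (8B, 8-aligned); 16..24  c  (8B, 8-aligned); 24..25  g  (1B, 1-aligned); 25..32  -- tail padding (7B); sizeof = 32, alignof = 8
0..2  prio  (2B, 2-aligned)
2..4  -- padding (2B)
4..8  uid  (4B, 4-aligned)
8..16  state  (8B, 4-aligned)
16..48  gid  (32B, 4-aligned)
48..53  lock  (5B, 1-aligned)
53..54  start_time  (1B, 1-aligned)
54..56  -- padding (2B)
56..64  rss  (8B, 4-aligned)
64..65  cpu  (1B, 1-aligned)
65..68  -- padding (3B)
68..76  pid  (8B, 4-aligned)
76..77  refcount  (1B, 1-aligned)
77..80  -- tail padding (3B)
sizeof = 80, alignof = 4
array of 6: 6 × 80 = 480

480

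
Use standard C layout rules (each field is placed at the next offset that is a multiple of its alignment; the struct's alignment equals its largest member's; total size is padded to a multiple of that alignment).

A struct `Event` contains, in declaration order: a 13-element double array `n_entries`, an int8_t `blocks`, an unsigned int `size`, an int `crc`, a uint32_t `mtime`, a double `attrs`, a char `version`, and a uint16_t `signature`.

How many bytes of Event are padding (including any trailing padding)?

@0: n_entries [104B, align 8] → 104
@104: blocks [1B, align 1] → 105
+3 pad (align 4)
@108: size [4B, align 4] → 112
@112: crc [4B, align 4] → 116
@116: mtime [4B, align 4] → 120
@120: attrs [8B, align 8] → 128
@128: version [1B, align 1] → 129
+1 pad (align 2)
@130: signature [2B, align 2] → 132
+4 tail pad (align 8)
size 136, align 8
data bytes 128, size 136 → padding 8

8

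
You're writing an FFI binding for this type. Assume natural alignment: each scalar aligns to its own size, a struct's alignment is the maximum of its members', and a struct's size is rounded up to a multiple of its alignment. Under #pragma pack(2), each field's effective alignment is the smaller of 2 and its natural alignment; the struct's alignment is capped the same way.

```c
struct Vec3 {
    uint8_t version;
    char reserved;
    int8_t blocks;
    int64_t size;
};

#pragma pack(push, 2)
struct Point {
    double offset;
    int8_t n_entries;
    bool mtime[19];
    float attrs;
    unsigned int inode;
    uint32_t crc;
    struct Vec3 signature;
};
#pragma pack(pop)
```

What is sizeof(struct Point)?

56 bytes

Vec3: version at 0 (size 1, align 1) → ends 1; reserved at 1 (size 1, align 1) → ends 2; blocks at 2 (size 1, align 1) → ends 3; pad 5 to align 8 for size; size at 8 (size 8, align 8) → ends 16; total 16 bytes, alignment 8
offset at 0 (size 8, align 2) → ends 8
n_entries at 8 (size 1, align 1) → ends 9
mtime at 9 (size 19, align 1) → ends 28
attrs at 28 (size 4, align 2) → ends 32
inode at 32 (size 4, align 2) → ends 36
crc at 36 (size 4, align 2) → ends 40
signature at 40 (size 16, align 2) → ends 56
total 56 bytes, alignment 2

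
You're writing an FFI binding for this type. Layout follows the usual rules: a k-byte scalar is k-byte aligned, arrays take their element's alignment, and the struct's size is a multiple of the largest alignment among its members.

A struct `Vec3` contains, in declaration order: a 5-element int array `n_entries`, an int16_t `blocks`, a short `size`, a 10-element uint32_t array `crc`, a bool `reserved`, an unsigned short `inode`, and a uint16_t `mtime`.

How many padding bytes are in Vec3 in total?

3

0..20  n_entries  (20B, 4-aligned)
20..22  blocks  (2B, 2-aligned)
22..24  size  (2B, 2-aligned)
24..64  crc  (40B, 4-aligned)
64..65  reserved  (1B, 1-aligned)
65..66  -- padding (1B)
66..68  inode  (2B, 2-aligned)
68..70  mtime  (2B, 2-aligned)
70..72  -- tail padding (2B)
sizeof = 72, alignof = 4
data bytes 69, size 72 → padding 3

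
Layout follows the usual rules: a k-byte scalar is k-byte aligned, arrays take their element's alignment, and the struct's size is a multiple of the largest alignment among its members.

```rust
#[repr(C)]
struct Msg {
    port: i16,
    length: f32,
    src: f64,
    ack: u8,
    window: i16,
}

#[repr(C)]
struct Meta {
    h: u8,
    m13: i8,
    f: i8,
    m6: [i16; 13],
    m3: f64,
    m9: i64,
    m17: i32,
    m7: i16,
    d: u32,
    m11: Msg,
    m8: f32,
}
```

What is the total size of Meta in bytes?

96 bytes

Msg: port at 0 (size 2, align 2) → ends 2; pad 2 to align 4 for length; length at 4 (size 4, align 4) → ends 8; src at 8 (size 8, align 8) → ends 16; ack at 16 (size 1, align 1) → ends 17; pad 1 to align 2 for window; window at 18 (size 2, align 2) → ends 20; tail pad 4 to reach multiple of 8; total 24 bytes, alignment 8
h at 0 (size 1, align 1) → ends 1
m13 at 1 (size 1, align 1) → ends 2
f at 2 (size 1, align 1) → ends 3
pad 1 to align 2 for m6
m6 at 4 (size 26, align 2) → ends 30
pad 2 to align 8 for m3
m3 at 32 (size 8, align 8) → ends 40
m9 at 40 (size 8, align 8) → ends 48
m17 at 48 (size 4, align 4) → ends 52
m7 at 52 (size 2, align 2) → ends 54
pad 2 to align 4 for d
d at 56 (size 4, align 4) → ends 60
pad 4 to align 8 for m11
m11 at 64 (size 24, align 8) → ends 88
m8 at 88 (size 4, align 4) → ends 92
tail pad 4 to reach multiple of 8
total 96 bytes, alignment 8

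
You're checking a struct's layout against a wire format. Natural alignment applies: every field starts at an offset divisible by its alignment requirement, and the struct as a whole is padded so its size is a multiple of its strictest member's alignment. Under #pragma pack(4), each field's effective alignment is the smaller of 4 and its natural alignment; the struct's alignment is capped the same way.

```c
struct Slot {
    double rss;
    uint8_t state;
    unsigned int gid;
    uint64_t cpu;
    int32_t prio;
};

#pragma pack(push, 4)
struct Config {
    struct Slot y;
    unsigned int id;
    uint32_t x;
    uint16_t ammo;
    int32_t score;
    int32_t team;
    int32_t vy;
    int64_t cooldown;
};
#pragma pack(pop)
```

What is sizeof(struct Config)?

64

Slot: rss at 0 (size 8, align 8) → ends 8; state at 8 (size 1, align 1) → ends 9; pad 3 to align 4 for gid; gid at 12 (size 4, align 4) → ends 16; cpu at 16 (size 8, align 8) → ends 24; prio at 24 (size 4, align 4) → ends 28; tail pad 4 to reach multiple of 8; total 32 bytes, alignment 8
y at 0 (size 32, align 4) → ends 32
id at 32 (size 4, align 4) → ends 36
x at 36 (size 4, align 4) → ends 40
ammo at 40 (size 2, align 2) → ends 42
pad 2 to align 4 for score
score at 44 (size 4, align 4) → ends 48
team at 48 (size 4, align 4) → ends 52
vy at 52 (size 4, align 4) → ends 56
cooldown at 56 (size 8, align 4) → ends 64
total 64 bytes, alignment 4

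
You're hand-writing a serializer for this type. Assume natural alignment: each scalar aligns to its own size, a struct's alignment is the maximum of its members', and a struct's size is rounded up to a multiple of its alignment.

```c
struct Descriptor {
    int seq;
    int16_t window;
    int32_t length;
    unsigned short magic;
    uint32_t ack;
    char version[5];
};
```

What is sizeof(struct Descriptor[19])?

0..4  seq  (4B, 4-aligned)
4..6  window  (2B, 2-aligned)
6..8  -- padding (2B)
8..12  length  (4B, 4-aligned)
12..14  magic  (2B, 2-aligned)
14..16  -- padding (2B)
16..20  ack  (4B, 4-aligned)
20..25  version  (5B, 1-aligned)
25..28  -- tail padding (3B)
sizeof = 28, alignof = 4
array of 19: 19 × 28 = 532

532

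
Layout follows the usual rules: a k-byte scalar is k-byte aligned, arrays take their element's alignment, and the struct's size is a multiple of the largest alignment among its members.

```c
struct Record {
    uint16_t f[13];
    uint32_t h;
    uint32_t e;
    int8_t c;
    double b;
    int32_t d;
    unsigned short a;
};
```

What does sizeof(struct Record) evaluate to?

@0: f [26B, align 2] → 26
+2 pad (align 4)
@28: h [4B, align 4] → 32
@32: e [4B, align 4] → 36
@36: c [1B, align 1] → 37
+3 pad (align 8)
@40: b [8B, align 8] → 48
@48: d [4B, align 4] → 52
@52: a [2B, align 2] → 54
+2 tail pad (align 8)
size 56, align 8

56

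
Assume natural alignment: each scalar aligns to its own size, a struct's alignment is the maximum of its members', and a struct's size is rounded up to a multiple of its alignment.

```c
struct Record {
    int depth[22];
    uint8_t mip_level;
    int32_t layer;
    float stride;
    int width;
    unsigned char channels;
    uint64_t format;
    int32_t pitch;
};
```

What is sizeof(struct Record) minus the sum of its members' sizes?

14

0..88  depth  (88B, 4-aligned)
88..89  mip_level  (1B, 1-aligned)
89..92  -- padding (3B)
92..96  layer  (4B, 4-aligned)
96..100  stride  (4B, 4-aligned)
100..104  width  (4B, 4-aligned)
104..105  channels  (1B, 1-aligned)
105..112  -- padding (7B)
112..120  format  (8B, 8-aligned)
120..124  pitch  (4B, 4-aligned)
124..128  -- tail padding (4B)
sizeof = 128, alignof = 8
data bytes 114, size 128 → padding 14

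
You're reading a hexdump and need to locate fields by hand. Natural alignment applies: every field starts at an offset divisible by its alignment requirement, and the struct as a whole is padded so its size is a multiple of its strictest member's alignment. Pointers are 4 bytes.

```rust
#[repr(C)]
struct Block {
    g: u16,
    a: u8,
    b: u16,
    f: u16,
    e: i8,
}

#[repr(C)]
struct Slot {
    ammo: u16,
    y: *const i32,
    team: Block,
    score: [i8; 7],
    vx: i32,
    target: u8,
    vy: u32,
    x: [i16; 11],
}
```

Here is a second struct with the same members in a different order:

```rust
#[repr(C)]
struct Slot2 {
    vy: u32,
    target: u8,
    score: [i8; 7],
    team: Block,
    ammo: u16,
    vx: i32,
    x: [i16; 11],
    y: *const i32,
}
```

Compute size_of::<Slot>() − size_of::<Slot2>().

Block: 0..2  g  (2B, 2-aligned); 2..3  a  (1B, 1-aligned); 3..4  -- padding (1B); 4..6  b  (2B, 2-aligned); 6..8  f  (2B, 2-aligned); 8..9  e  (1B, 1-aligned); 9..10  -- tail padding (1B); sizeof = 10, alignof = 2
0..2  ammo  (2B, 2-aligned)
2..4  -- padding (2B)
4..8  y  (4B, 4-aligned)
8..18  team  (10B, 2-aligned)
18..25  score  (7B, 1-aligned)
25..28  -- padding (3B)
28..32  vx  (4B, 4-aligned)
32..33  target  (1B, 1-aligned)
33..36  -- padding (3B)
36..40  vy  (4B, 4-aligned)
40..62  x  (22B, 2-aligned)
62..64  -- tail padding (2B)
sizeof = 64, alignof = 4
— Slot2 —
0..4  vy  (4B, 4-aligned)
4..5  target  (1B, 1-aligned)
5..12  score  (7B, 1-aligned)
12..22  team  (10B, 2-aligned)
22..24  ammo  (2B, 2-aligned)
24..28  vx  (4B, 4-aligned)
28..50  x  (22B, 2-aligned)
50..52  -- padding (2B)
52..56  y  (4B, 4-aligned)
sizeof = 56, alignof = 4
64 − 56 = 8

8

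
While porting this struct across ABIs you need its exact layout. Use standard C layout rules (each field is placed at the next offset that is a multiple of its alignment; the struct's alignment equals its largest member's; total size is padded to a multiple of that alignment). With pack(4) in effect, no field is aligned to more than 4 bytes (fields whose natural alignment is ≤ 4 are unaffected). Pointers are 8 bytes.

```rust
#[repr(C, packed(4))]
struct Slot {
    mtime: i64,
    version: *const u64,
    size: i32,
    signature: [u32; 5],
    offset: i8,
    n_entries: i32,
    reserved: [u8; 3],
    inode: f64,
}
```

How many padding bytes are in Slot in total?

mtime at 0 (size 8, align 4) → ends 8
version at 8 (size 8, align 4) → ends 16
size at 16 (size 4, align 4) → ends 20
signature at 20 (size 20, align 4) → ends 40
offset at 40 (size 1, align 1) → ends 41
pad 3 to align 4 for n_entries
n_entries at 44 (size 4, align 4) → ends 48
reserved at 48 (size 3, align 1) → ends 51
pad 1 to align 4 for inode
inode at 52 (size 8, align 4) → ends 60
total 60 bytes, alignment 4
data bytes 56, size 60 → padding 4

4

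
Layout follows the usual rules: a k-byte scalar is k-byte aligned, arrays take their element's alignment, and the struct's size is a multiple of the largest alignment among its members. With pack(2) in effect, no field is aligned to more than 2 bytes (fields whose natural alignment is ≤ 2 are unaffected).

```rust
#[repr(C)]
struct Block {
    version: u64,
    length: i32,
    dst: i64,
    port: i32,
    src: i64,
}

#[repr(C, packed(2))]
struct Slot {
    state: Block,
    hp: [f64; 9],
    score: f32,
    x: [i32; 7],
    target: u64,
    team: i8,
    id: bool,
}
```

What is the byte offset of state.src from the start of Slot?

32

Block: @0: version [8B, align 8] → 8; @8: length [4B, align 4] → 12; +4 pad (align 8); @16: dst [8B, align 8] → 24; @24: port [4B, align 4] → 28; +4 pad (align 8); @32: src [8B, align 8] → 40; size 40, align 8
@0: state [40B, align 2] → 40
within Block: src at 32
0 + 32 = 32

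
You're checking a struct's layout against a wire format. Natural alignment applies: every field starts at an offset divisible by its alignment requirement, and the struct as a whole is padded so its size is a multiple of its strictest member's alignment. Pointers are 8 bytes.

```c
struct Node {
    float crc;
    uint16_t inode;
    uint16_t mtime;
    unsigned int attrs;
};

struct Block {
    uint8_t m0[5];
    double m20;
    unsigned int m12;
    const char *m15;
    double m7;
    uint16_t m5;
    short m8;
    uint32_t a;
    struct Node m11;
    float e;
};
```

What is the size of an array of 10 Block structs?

Node: crc at 0 (size 4, align 4) → ends 4; inode at 4 (size 2, align 2) → ends 6; mtime at 6 (size 2, align 2) → ends 8; attrs at 8 (size 4, align 4) → ends 12; total 12 bytes, alignment 4
m0 at 0 (size 5, align 1) → ends 5
pad 3 to align 8 for m20
m20 at 8 (size 8, align 8) → ends 16
m12 at 16 (size 4, align 4) → ends 20
pad 4 to align 8 for m15
m15 at 24 (size 8, align 8) → ends 32
m7 at 32 (size 8, align 8) → ends 40
m5 at 40 (size 2, align 2) → ends 42
m8 at 42 (size 2, align 2) → ends 44
a at 44 (size 4, align 4) → ends 48
m11 at 48 (size 12, align 4) → ends 60
e at 60 (size 4, align 4) → ends 64
total 64 bytes, alignment 8
array of 10: 10 × 64 = 640

640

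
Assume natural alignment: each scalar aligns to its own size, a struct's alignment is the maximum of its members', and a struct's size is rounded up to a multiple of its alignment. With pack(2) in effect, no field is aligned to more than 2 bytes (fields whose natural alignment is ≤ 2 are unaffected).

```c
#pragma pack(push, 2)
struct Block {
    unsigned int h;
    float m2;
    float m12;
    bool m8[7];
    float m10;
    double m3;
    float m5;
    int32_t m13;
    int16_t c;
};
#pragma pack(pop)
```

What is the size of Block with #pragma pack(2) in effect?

h at 0 (size 4, align 2) → ends 4
m2 at 4 (size 4, align 2) → ends 8
m12 at 8 (size 4, align 2) → ends 12
m8 at 12 (size 7, align 1) → ends 19
pad 1 to align 2 for m10
m10 at 20 (size 4, align 2) → ends 24
m3 at 24 (size 8, align 2) → ends 32
m5 at 32 (size 4, align 2) → ends 36
m13 at 36 (size 4, align 2) → ends 40
c at 40 (size 2, align 2) → ends 42
total 42 bytes, alignment 2

42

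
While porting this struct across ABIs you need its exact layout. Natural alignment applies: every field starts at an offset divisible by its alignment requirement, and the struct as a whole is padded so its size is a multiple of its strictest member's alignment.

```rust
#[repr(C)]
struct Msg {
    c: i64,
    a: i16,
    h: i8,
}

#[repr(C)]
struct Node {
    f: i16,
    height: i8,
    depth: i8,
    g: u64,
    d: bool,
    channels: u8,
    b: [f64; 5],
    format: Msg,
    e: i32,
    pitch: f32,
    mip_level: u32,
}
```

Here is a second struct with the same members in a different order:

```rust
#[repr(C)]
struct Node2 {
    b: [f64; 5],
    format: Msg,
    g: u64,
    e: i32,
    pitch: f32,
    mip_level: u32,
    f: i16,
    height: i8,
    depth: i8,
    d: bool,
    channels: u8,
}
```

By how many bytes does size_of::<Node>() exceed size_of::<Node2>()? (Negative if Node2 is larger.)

8

Msg: 0..8  c  (8B, 8-aligned); 8..10  a  (2B, 2-aligned); 10..11  h  (1B, 1-aligned); 11..16  -- tail padding (5B); sizeof = 16, alignof = 8
0..2  f  (2B, 2-aligned)
2..3  height  (1B, 1-aligned)
3..4  depth  (1B, 1-aligned)
4..8  -- padding (4B)
8..16  g  (8B, 8-aligned)
16..17  d  (1B, 1-aligned)
17..18  channels  (1B, 1-aligned)
18..24  -- padding (6B)
24..64  b  (40B, 8-aligned)
64..80  format  (16B, 8-aligned)
80..84  e  (4B, 4-aligned)
84..88  pitch  (4B, 4-aligned)
88..92  mip_level  (4B, 4-aligned)
92..96  -- tail padding (4B)
sizeof = 96, alignof = 8
— Node2 —
0..40  b  (40B, 8-aligned)
40..56  format  (16B, 8-aligned)
56..64  g  (8B, 8-aligned)
64..68  e  (4B, 4-aligned)
68..72  pitch  (4B, 4-aligned)
72..76  mip_level  (4B, 4-aligned)
76..78  f  (2B, 2-aligned)
78..79  height  (1B, 1-aligned)
79..80  depth  (1B, 1-aligned)
80..81  d  (1B, 1-aligned)
81..82  channels  (1B, 1-aligned)
82..88  -- tail padding (6B)
sizeof = 88, alignof = 8
96 − 88 = 8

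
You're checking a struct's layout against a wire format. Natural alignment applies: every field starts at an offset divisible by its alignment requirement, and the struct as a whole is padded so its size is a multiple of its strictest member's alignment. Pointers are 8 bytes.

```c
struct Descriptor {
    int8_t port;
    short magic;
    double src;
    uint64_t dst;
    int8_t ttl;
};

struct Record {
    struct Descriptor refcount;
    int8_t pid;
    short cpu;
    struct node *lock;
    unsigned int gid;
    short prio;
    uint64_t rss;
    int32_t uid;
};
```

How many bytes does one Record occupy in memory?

72 bytes

Descriptor: @0: port [1B, align 1] → 1; +1 pad (align 2); @2: magic [2B, align 2] → 4; +4 pad (align 8); @8: src [8B, align 8] → 16; @16: dst [8B, align 8] → 24; @24: ttl [1B, align 1] → 25; +7 tail pad (align 8); size 32, align 8
@0: refcount [32B, align 8] → 32
@32: pid [1B, align 1] → 33
+1 pad (align 2)
@34: cpu [2B, align 2] → 36
+4 pad (align 8)
@40: lock [8B, align 8] → 48
@48: gid [4B, align 4] → 52
@52: prio [2B, align 2] → 54
+2 pad (align 8)
@56: rss [8B, align 8] → 64
@64: uid [4B, align 4] → 68
+4 tail pad (align 8)
size 72, align 8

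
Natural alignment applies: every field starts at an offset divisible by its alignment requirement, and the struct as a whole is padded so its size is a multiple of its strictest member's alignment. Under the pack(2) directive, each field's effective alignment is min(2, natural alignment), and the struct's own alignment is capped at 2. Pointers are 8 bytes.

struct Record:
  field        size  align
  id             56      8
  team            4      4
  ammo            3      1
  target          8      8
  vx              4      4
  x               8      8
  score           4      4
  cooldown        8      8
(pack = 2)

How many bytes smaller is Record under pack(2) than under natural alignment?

natural layout:
  0..56  id  (56B, 8-aligned)
  56..60  team  (4B, 4-aligned)
  60..63  ammo  (3B, 1-aligned)
  63..64  -- padding (1B)
  64..72  target  (8B, 8-aligned)
  72..76  vx  (4B, 4-aligned)
  76..80  -- padding (4B)
  80..88  x  (8B, 8-aligned)
  88..92  score  (4B, 4-aligned)
  92..96  -- padding (4B)
  96..104  cooldown  (8B, 8-aligned)
  sizeof = 104, alignof = 8
packed(2) layout:
  0..56  id  (56B, 2-aligned)
  56..60  team  (4B, 2-aligned)
  60..63  ammo  (3B, 1-aligned)
  63..64  -- padding (1B)
  64..72  target  (8B, 2-aligned)
  72..76  vx  (4B, 2-aligned)
  76..84  x  (8B, 2-aligned)
  84..88  score  (4B, 2-aligned)
  88..96  cooldown  (8B, 2-aligned)
  sizeof = 96, alignof = 2
104 − 96 = 8

8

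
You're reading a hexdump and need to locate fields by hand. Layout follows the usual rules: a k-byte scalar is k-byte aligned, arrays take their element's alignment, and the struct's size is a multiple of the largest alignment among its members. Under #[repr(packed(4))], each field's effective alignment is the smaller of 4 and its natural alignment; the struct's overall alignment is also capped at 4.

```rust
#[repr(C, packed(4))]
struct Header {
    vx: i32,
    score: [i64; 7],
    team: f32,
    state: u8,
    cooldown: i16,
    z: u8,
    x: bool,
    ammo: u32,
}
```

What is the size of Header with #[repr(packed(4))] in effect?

@0: vx [4B, align 4] → 4
@4: score [56B, align 4] → 60
@60: team [4B, align 4] → 64
@64: state [1B, align 1] → 65
+1 pad (align 2)
@66: cooldown [2B, align 2] → 68
@68: z [1B, align 1] → 69
@69: x [1B, align 1] → 70
+2 pad (align 4)
@72: ammo [4B, align 4] → 76
size 76, align 4

76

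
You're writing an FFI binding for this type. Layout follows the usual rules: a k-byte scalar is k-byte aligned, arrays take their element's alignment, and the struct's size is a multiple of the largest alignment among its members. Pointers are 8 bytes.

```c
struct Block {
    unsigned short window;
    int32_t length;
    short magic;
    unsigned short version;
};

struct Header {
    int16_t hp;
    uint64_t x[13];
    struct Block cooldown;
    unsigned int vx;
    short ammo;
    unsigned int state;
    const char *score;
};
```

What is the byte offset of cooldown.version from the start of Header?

122

Block: window at 0 (size 2, align 2) → ends 2; pad 2 to align 4 for length; length at 4 (size 4, align 4) → ends 8; magic at 8 (size 2, align 2) → ends 10; version at 10 (size 2, align 2) → ends 12; total 12 bytes, alignment 4
hp at 0 (size 2, align 2) → ends 2
pad 6 to align 8 for x
x at 8 (size 104, align 8) → ends 112
cooldown at 112 (size 12, align 4) → ends 124
within Block: version at 10
112 + 10 = 122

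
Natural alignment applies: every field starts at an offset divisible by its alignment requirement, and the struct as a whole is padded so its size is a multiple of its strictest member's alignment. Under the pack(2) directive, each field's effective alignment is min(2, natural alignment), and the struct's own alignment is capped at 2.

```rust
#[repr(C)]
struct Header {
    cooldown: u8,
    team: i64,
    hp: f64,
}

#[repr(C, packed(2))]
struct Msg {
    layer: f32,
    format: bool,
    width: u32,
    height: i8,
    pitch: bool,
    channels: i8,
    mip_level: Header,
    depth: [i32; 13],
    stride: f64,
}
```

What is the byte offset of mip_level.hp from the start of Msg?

Header: @0: cooldown [1B, align 1] → 1; +7 pad (align 8); @8: team [8B, align 8] → 16; @16: hp [8B, align 8] → 24; size 24, align 8
@0: layer [4B, align 2] → 4
@4: format [1B, align 1] → 5
+1 pad (align 2)
@6: width [4B, align 2] → 10
@10: height [1B, align 1] → 11
@11: pitch [1B, align 1] → 12
@12: channels [1B, align 1] → 13
+1 pad (align 2)
@14: mip_level [24B, align 2] → 38
within Header: hp at 16
14 + 16 = 30

30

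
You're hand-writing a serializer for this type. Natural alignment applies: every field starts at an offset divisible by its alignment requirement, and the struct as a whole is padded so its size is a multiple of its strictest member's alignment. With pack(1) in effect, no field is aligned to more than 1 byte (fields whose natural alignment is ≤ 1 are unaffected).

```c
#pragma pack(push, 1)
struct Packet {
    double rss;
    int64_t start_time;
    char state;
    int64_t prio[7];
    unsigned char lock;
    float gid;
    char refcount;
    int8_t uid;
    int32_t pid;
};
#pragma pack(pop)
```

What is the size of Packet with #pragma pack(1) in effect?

@0: rss [8B, align 1] → 8
@8: start_time [8B, align 1] → 16
@16: state [1B, align 1] → 17
@17: prio [56B, align 1] → 73
@73: lock [1B, align 1] → 74
@74: gid [4B, align 1] → 78
@78: refcount [1B, align 1] → 79
@79: uid [1B, align 1] → 80
@80: pid [4B, align 1] → 84
size 84, align 1

84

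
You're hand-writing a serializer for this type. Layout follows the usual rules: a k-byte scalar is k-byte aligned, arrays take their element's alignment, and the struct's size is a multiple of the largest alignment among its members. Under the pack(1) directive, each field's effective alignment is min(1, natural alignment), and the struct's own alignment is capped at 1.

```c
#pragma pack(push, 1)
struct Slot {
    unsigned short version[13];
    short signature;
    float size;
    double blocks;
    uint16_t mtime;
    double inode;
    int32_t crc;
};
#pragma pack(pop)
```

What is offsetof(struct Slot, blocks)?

32

@0: version [26B, align 1] → 26
@26: signature [2B, align 1] → 28
@28: size [4B, align 1] → 32
@32: blocks [8B, align 1] → 40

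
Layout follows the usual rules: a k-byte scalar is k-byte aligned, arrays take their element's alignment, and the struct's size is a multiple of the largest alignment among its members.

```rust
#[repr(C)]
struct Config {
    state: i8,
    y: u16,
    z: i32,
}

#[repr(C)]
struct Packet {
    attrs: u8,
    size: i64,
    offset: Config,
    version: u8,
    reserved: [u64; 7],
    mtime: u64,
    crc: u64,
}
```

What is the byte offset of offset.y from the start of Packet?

18

Config: 0..1  state  (1B, 1-aligned); 1..2  -- padding (1B); 2..4  y  (2B, 2-aligned); 4..8  z  (4B, 4-aligned); sizeof = 8, alignof = 4
0..1  attrs  (1B, 1-aligned)
1..8  -- padding (7B)
8..16  size  (8B, 8-aligned)
16..24  offset  (8B, 4-aligned)
within Config: y at 2
16 + 2 = 18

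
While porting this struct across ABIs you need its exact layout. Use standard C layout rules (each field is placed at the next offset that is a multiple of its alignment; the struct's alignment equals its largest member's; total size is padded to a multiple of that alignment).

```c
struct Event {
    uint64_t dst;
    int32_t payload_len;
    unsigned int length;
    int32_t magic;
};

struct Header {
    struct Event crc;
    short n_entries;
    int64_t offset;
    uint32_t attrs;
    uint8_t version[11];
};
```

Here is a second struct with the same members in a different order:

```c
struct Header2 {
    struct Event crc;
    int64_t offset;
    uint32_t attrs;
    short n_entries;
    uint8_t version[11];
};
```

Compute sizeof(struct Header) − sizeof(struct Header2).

0

Event: 0..8  dst  (8B, 8-aligned); 8..12  payload_len  (4B, 4-aligned); 12..16  length  (4B, 4-aligned); 16..20  magic  (4B, 4-aligned); 20..24  -- tail padding (4B); sizeof = 24, alignof = 8
0..24  crc  (24B, 8-aligned)
24..26  n_entries  (2B, 2-aligned)
26..32  -- padding (6B)
32..40  offset  (8B, 8-aligned)
40..44  attrs  (4B, 4-aligned)
44..55  version  (11B, 1-aligned)
55..56  -- tail padding (1B)
sizeof = 56, alignof = 8
— Header2 —
0..24  crc  (24B, 8-aligned)
24..32  offset  (8B, 8-aligned)
32..36  attrs  (4B, 4-aligned)
36..38  n_entries  (2B, 2-aligned)
38..49  version  (11B, 1-aligned)
49..56  -- tail padding (7B)
sizeof = 56, alignof = 8
56 − 56 = 0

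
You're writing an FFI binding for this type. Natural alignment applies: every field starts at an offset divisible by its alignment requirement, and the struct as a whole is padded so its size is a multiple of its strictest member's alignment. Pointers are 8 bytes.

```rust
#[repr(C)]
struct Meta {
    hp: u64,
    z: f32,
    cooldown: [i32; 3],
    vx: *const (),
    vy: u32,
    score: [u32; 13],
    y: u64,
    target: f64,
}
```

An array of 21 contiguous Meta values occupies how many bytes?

2184

@0: hp [8B, align 8] → 8
@8: z [4B, align 4] → 12
@12: cooldown [12B, align 4] → 24
@24: vx [8B, align 8] → 32
@32: vy [4B, align 4] → 36
@36: score [52B, align 4] → 88
@88: y [8B, align 8] → 96
@96: target [8B, align 8] → 104
size 104, align 8
array of 21: 21 × 104 = 2184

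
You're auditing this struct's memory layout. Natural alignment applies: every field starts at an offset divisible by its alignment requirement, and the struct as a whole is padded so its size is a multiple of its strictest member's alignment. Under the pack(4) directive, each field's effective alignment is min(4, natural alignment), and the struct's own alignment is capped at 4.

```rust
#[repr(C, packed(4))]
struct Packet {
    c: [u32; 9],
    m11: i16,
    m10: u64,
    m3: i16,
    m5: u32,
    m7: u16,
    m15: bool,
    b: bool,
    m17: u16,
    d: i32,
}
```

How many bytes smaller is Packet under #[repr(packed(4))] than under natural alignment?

natural layout:
  0..36  c  (36B, 4-aligned)
  36..38  m11  (2B, 2-aligned)
  38..40  -- padding (2B)
  40..48  m10  (8B, 8-aligned)
  48..50  m3  (2B, 2-aligned)
  50..52  -- padding (2B)
  52..56  m5  (4B, 4-aligned)
  56..58  m7  (2B, 2-aligned)
  58..59  m15  (1B, 1-aligned)
  59..60  b  (1B, 1-aligned)
  60..62  m17  (2B, 2-aligned)
  62..64  -- padding (2B)
  64..68  d  (4B, 4-aligned)
  68..72  -- tail padding (4B)
  sizeof = 72, alignof = 8
packed(4) layout:
  0..36  c  (36B, 4-aligned)
  36..38  m11  (2B, 2-aligned)
  38..40  -- padding (2B)
  40..48  m10  (8B, 4-aligned)
  48..50  m3  (2B, 2-aligned)
  50..52  -- padding (2B)
  52..56  m5  (4B, 4-aligned)
  56..58  m7  (2B, 2-aligned)
  58..59  m15  (1B, 1-aligned)
  59..60  b  (1B, 1-aligned)
  60..62  m17  (2B, 2-aligned)
  62..64  -- padding (2B)
  64..68  d  (4B, 4-aligned)
  sizeof = 68, alignof = 4
72 − 68 = 4

4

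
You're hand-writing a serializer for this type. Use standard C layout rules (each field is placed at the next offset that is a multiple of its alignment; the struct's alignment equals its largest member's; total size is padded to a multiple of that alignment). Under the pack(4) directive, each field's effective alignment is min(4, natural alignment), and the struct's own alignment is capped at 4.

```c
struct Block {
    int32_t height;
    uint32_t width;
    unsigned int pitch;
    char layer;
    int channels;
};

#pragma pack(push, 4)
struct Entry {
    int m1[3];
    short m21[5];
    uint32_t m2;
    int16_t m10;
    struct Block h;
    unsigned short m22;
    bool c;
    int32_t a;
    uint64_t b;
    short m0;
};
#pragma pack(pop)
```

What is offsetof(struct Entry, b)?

Block: 0..4  height  (4B, 4-aligned); 4..8  width  (4B, 4-aligned); 8..12  pitch  (4B, 4-aligned); 12..13  layer  (1B, 1-aligned); 13..16  -- padding (3B); 16..20  channels  (4B, 4-aligned); sizeof = 20, alignof = 4
0..12  m1  (12B, 4-aligned)
12..22  m21  (10B, 2-aligned)
22..24  -- padding (2B)
24..28  m2  (4B, 4-aligned)
28..30  m10  (2B, 2-aligned)
30..32  -- padding (2B)
32..52  h  (20B, 4-aligned)
52..54  m22  (2B, 2-aligned)
54..55  c  (1B, 1-aligned)
55..56  -- padding (1B)
56..60  a  (4B, 4-aligned)
60..68  b  (8B, 4-aligned)

60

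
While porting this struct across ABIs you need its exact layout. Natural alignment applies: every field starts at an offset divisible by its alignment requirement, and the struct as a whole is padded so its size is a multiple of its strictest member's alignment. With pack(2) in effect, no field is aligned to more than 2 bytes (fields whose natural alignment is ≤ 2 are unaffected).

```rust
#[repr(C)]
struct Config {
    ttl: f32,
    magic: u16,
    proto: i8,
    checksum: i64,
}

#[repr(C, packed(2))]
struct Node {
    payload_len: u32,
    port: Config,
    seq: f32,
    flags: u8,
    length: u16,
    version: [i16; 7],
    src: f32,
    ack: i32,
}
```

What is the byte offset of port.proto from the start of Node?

Config: 0..4  ttl  (4B, 4-aligned); 4..6  magic  (2B, 2-aligned); 6..7  proto  (1B, 1-aligned); 7..8  -- padding (1B); 8..16  checksum  (8B, 8-aligned); sizeof = 16, alignof = 8
0..4  payload_len  (4B, 2-aligned)
4..20  port  (16B, 2-aligned)
within Config: proto at 6
4 + 6 = 10

10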